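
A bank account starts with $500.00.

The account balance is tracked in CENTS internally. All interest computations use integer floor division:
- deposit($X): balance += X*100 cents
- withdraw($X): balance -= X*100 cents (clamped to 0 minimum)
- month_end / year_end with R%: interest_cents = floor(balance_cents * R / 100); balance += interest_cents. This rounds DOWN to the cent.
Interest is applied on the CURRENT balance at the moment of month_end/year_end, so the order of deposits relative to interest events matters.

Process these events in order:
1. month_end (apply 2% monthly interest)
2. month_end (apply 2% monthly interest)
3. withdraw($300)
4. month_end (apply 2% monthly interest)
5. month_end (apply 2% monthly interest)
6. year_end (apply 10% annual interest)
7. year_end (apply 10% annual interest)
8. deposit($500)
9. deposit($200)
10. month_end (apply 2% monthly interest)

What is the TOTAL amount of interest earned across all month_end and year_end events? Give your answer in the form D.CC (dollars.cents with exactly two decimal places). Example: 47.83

Answer: 96.72

Derivation:
After 1 (month_end (apply 2% monthly interest)): balance=$510.00 total_interest=$10.00
After 2 (month_end (apply 2% monthly interest)): balance=$520.20 total_interest=$20.20
After 3 (withdraw($300)): balance=$220.20 total_interest=$20.20
After 4 (month_end (apply 2% monthly interest)): balance=$224.60 total_interest=$24.60
After 5 (month_end (apply 2% monthly interest)): balance=$229.09 total_interest=$29.09
After 6 (year_end (apply 10% annual interest)): balance=$251.99 total_interest=$51.99
After 7 (year_end (apply 10% annual interest)): balance=$277.18 total_interest=$77.18
After 8 (deposit($500)): balance=$777.18 total_interest=$77.18
After 9 (deposit($200)): balance=$977.18 total_interest=$77.18
After 10 (month_end (apply 2% monthly interest)): balance=$996.72 total_interest=$96.72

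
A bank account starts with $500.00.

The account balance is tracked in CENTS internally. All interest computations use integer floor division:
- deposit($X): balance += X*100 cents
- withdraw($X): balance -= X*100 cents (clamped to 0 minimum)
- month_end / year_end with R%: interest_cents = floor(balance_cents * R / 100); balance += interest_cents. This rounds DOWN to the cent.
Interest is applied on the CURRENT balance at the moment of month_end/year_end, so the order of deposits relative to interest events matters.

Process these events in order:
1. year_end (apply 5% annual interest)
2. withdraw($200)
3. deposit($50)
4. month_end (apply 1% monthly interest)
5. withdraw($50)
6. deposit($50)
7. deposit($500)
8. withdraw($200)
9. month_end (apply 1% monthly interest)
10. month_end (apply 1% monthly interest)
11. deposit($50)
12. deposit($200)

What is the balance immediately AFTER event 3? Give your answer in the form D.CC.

After 1 (year_end (apply 5% annual interest)): balance=$525.00 total_interest=$25.00
After 2 (withdraw($200)): balance=$325.00 total_interest=$25.00
After 3 (deposit($50)): balance=$375.00 total_interest=$25.00

Answer: 375.00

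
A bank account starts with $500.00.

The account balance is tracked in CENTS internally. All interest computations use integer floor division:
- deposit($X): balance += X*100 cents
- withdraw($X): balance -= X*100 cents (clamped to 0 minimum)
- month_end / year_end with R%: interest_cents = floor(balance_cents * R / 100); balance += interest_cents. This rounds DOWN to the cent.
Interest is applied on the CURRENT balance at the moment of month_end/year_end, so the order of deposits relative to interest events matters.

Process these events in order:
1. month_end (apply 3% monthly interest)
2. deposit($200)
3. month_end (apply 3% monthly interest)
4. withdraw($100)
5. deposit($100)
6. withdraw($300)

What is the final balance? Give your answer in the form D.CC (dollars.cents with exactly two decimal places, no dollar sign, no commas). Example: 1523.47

After 1 (month_end (apply 3% monthly interest)): balance=$515.00 total_interest=$15.00
After 2 (deposit($200)): balance=$715.00 total_interest=$15.00
After 3 (month_end (apply 3% monthly interest)): balance=$736.45 total_interest=$36.45
After 4 (withdraw($100)): balance=$636.45 total_interest=$36.45
After 5 (deposit($100)): balance=$736.45 total_interest=$36.45
After 6 (withdraw($300)): balance=$436.45 total_interest=$36.45

Answer: 436.45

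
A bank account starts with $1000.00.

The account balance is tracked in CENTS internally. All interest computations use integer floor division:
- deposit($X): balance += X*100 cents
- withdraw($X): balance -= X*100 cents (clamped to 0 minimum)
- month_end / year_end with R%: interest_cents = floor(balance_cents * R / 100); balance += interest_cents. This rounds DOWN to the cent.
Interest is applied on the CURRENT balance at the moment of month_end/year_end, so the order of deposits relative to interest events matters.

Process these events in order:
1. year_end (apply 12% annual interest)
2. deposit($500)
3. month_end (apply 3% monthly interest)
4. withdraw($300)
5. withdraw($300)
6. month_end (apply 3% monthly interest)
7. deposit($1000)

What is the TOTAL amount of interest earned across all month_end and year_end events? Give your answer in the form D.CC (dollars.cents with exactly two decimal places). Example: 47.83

Answer: 200.65

Derivation:
After 1 (year_end (apply 12% annual interest)): balance=$1120.00 total_interest=$120.00
After 2 (deposit($500)): balance=$1620.00 total_interest=$120.00
After 3 (month_end (apply 3% monthly interest)): balance=$1668.60 total_interest=$168.60
After 4 (withdraw($300)): balance=$1368.60 total_interest=$168.60
After 5 (withdraw($300)): balance=$1068.60 total_interest=$168.60
After 6 (month_end (apply 3% monthly interest)): balance=$1100.65 total_interest=$200.65
After 7 (deposit($1000)): balance=$2100.65 total_interest=$200.65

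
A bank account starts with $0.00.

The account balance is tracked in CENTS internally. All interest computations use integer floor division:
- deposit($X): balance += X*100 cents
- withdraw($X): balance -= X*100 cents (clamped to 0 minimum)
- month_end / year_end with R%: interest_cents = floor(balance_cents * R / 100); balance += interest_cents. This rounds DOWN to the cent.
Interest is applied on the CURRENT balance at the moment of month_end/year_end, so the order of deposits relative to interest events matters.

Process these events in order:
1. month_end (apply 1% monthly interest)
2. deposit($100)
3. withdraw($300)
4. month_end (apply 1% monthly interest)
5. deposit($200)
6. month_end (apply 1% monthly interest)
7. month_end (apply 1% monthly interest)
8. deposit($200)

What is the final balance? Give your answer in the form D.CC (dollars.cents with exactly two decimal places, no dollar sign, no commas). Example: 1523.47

After 1 (month_end (apply 1% monthly interest)): balance=$0.00 total_interest=$0.00
After 2 (deposit($100)): balance=$100.00 total_interest=$0.00
After 3 (withdraw($300)): balance=$0.00 total_interest=$0.00
After 4 (month_end (apply 1% monthly interest)): balance=$0.00 total_interest=$0.00
After 5 (deposit($200)): balance=$200.00 total_interest=$0.00
After 6 (month_end (apply 1% monthly interest)): balance=$202.00 total_interest=$2.00
After 7 (month_end (apply 1% monthly interest)): balance=$204.02 total_interest=$4.02
After 8 (deposit($200)): balance=$404.02 total_interest=$4.02

Answer: 404.02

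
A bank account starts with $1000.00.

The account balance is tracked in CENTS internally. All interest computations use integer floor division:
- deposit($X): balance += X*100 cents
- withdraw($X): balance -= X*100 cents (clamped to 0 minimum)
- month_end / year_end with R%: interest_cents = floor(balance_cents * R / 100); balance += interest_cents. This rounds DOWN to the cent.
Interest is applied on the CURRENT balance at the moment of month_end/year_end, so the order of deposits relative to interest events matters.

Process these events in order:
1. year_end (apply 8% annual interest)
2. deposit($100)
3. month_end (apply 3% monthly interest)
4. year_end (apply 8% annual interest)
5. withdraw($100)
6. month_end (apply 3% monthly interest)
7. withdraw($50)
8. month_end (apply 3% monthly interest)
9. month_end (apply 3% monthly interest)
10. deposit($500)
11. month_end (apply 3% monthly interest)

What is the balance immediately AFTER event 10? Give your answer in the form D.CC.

After 1 (year_end (apply 8% annual interest)): balance=$1080.00 total_interest=$80.00
After 2 (deposit($100)): balance=$1180.00 total_interest=$80.00
After 3 (month_end (apply 3% monthly interest)): balance=$1215.40 total_interest=$115.40
After 4 (year_end (apply 8% annual interest)): balance=$1312.63 total_interest=$212.63
After 5 (withdraw($100)): balance=$1212.63 total_interest=$212.63
After 6 (month_end (apply 3% monthly interest)): balance=$1249.00 total_interest=$249.00
After 7 (withdraw($50)): balance=$1199.00 total_interest=$249.00
After 8 (month_end (apply 3% monthly interest)): balance=$1234.97 total_interest=$284.97
After 9 (month_end (apply 3% monthly interest)): balance=$1272.01 total_interest=$322.01
After 10 (deposit($500)): balance=$1772.01 total_interest=$322.01

Answer: 1772.01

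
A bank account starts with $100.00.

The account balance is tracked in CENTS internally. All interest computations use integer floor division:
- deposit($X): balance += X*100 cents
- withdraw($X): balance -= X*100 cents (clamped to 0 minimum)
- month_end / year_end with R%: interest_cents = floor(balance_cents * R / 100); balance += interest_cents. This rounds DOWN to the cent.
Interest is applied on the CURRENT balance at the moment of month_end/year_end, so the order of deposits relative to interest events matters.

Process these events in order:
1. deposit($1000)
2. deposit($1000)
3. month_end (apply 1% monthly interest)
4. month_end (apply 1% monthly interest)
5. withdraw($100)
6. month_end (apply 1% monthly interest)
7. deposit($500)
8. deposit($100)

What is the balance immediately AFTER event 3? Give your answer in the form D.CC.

Answer: 2121.00

Derivation:
After 1 (deposit($1000)): balance=$1100.00 total_interest=$0.00
After 2 (deposit($1000)): balance=$2100.00 total_interest=$0.00
After 3 (month_end (apply 1% monthly interest)): balance=$2121.00 total_interest=$21.00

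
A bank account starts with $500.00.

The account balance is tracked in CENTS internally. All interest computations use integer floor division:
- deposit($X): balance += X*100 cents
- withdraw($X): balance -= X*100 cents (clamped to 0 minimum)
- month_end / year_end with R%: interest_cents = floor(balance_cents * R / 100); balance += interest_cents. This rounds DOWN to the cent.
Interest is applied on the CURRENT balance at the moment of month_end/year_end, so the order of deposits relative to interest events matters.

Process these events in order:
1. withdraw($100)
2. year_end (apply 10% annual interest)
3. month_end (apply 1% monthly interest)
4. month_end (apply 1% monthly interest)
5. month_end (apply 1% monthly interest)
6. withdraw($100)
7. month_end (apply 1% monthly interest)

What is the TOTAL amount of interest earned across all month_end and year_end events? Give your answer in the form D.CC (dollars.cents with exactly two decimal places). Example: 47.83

Answer: 56.85

Derivation:
After 1 (withdraw($100)): balance=$400.00 total_interest=$0.00
After 2 (year_end (apply 10% annual interest)): balance=$440.00 total_interest=$40.00
After 3 (month_end (apply 1% monthly interest)): balance=$444.40 total_interest=$44.40
After 4 (month_end (apply 1% monthly interest)): balance=$448.84 total_interest=$48.84
After 5 (month_end (apply 1% monthly interest)): balance=$453.32 total_interest=$53.32
After 6 (withdraw($100)): balance=$353.32 total_interest=$53.32
After 7 (month_end (apply 1% monthly interest)): balance=$356.85 total_interest=$56.85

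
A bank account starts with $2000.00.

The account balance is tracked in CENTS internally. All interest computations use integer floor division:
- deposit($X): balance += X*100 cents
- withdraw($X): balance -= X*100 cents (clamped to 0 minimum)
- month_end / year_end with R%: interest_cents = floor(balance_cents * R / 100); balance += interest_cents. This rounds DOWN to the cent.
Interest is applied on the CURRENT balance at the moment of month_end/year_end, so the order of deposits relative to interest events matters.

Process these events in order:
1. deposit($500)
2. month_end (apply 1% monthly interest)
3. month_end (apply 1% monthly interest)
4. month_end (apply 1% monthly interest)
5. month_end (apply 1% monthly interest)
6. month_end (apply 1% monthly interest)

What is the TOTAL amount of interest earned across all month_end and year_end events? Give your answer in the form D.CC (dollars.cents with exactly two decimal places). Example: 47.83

After 1 (deposit($500)): balance=$2500.00 total_interest=$0.00
After 2 (month_end (apply 1% monthly interest)): balance=$2525.00 total_interest=$25.00
After 3 (month_end (apply 1% monthly interest)): balance=$2550.25 total_interest=$50.25
After 4 (month_end (apply 1% monthly interest)): balance=$2575.75 total_interest=$75.75
After 5 (month_end (apply 1% monthly interest)): balance=$2601.50 total_interest=$101.50
After 6 (month_end (apply 1% monthly interest)): balance=$2627.51 total_interest=$127.51

Answer: 127.51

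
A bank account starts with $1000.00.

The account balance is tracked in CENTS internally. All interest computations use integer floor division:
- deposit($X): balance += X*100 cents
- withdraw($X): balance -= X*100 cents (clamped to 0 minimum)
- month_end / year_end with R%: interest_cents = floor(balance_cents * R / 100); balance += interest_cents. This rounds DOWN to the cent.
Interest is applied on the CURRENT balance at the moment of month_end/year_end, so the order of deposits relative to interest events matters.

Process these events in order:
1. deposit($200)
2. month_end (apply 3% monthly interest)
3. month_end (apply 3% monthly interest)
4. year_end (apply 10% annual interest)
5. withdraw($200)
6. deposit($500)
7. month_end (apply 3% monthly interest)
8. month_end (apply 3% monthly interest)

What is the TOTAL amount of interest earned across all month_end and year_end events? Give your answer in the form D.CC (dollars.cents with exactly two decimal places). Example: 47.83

Answer: 303.93

Derivation:
After 1 (deposit($200)): balance=$1200.00 total_interest=$0.00
After 2 (month_end (apply 3% monthly interest)): balance=$1236.00 total_interest=$36.00
After 3 (month_end (apply 3% monthly interest)): balance=$1273.08 total_interest=$73.08
After 4 (year_end (apply 10% annual interest)): balance=$1400.38 total_interest=$200.38
After 5 (withdraw($200)): balance=$1200.38 total_interest=$200.38
After 6 (deposit($500)): balance=$1700.38 total_interest=$200.38
After 7 (month_end (apply 3% monthly interest)): balance=$1751.39 total_interest=$251.39
After 8 (month_end (apply 3% monthly interest)): balance=$1803.93 total_interest=$303.93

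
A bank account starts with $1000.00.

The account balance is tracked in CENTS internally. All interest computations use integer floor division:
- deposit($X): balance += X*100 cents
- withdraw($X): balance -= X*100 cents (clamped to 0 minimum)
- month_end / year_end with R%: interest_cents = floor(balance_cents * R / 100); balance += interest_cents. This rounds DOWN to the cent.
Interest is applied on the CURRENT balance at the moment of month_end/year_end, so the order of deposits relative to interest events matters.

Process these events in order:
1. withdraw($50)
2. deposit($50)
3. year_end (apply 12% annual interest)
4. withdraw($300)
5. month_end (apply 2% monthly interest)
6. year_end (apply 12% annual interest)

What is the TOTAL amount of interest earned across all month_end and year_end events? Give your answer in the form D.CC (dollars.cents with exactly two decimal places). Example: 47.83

Answer: 236.76

Derivation:
After 1 (withdraw($50)): balance=$950.00 total_interest=$0.00
After 2 (deposit($50)): balance=$1000.00 total_interest=$0.00
After 3 (year_end (apply 12% annual interest)): balance=$1120.00 total_interest=$120.00
After 4 (withdraw($300)): balance=$820.00 total_interest=$120.00
After 5 (month_end (apply 2% monthly interest)): balance=$836.40 total_interest=$136.40
After 6 (year_end (apply 12% annual interest)): balance=$936.76 total_interest=$236.76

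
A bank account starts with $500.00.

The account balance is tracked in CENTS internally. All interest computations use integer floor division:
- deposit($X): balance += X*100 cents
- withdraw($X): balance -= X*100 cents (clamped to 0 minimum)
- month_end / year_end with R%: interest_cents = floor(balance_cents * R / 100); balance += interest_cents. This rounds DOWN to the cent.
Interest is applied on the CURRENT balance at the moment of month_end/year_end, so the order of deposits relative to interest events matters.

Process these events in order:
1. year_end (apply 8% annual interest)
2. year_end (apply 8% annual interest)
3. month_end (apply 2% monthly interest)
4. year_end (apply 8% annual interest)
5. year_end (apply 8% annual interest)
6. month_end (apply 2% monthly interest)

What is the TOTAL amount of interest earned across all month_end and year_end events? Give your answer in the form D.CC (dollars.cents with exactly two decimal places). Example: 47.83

Answer: 207.70

Derivation:
After 1 (year_end (apply 8% annual interest)): balance=$540.00 total_interest=$40.00
After 2 (year_end (apply 8% annual interest)): balance=$583.20 total_interest=$83.20
After 3 (month_end (apply 2% monthly interest)): balance=$594.86 total_interest=$94.86
After 4 (year_end (apply 8% annual interest)): balance=$642.44 total_interest=$142.44
After 5 (year_end (apply 8% annual interest)): balance=$693.83 total_interest=$193.83
After 6 (month_end (apply 2% monthly interest)): balance=$707.70 total_interest=$207.70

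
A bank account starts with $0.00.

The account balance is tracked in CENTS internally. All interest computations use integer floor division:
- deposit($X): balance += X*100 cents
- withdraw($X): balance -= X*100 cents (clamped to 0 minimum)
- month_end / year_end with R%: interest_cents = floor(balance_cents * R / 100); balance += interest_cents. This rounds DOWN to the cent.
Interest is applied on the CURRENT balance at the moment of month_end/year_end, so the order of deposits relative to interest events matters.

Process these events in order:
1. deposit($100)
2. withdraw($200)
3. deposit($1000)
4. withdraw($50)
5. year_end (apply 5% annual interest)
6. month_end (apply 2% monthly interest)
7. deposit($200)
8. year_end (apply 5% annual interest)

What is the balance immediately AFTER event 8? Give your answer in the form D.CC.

After 1 (deposit($100)): balance=$100.00 total_interest=$0.00
After 2 (withdraw($200)): balance=$0.00 total_interest=$0.00
After 3 (deposit($1000)): balance=$1000.00 total_interest=$0.00
After 4 (withdraw($50)): balance=$950.00 total_interest=$0.00
After 5 (year_end (apply 5% annual interest)): balance=$997.50 total_interest=$47.50
After 6 (month_end (apply 2% monthly interest)): balance=$1017.45 total_interest=$67.45
After 7 (deposit($200)): balance=$1217.45 total_interest=$67.45
After 8 (year_end (apply 5% annual interest)): balance=$1278.32 total_interest=$128.32

Answer: 1278.32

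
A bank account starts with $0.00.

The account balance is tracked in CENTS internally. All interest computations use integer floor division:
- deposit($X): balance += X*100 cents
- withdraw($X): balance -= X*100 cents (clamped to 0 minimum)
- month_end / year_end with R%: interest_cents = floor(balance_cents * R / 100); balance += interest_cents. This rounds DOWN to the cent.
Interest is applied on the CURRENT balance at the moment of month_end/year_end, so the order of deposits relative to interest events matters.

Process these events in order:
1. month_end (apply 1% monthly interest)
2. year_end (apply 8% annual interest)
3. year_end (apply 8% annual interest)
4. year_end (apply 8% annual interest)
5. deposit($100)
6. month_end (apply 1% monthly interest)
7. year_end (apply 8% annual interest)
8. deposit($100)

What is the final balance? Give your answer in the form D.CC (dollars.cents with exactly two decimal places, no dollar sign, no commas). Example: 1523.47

After 1 (month_end (apply 1% monthly interest)): balance=$0.00 total_interest=$0.00
After 2 (year_end (apply 8% annual interest)): balance=$0.00 total_interest=$0.00
After 3 (year_end (apply 8% annual interest)): balance=$0.00 total_interest=$0.00
After 4 (year_end (apply 8% annual interest)): balance=$0.00 total_interest=$0.00
After 5 (deposit($100)): balance=$100.00 total_interest=$0.00
After 6 (month_end (apply 1% monthly interest)): balance=$101.00 total_interest=$1.00
After 7 (year_end (apply 8% annual interest)): balance=$109.08 total_interest=$9.08
After 8 (deposit($100)): balance=$209.08 total_interest=$9.08

Answer: 209.08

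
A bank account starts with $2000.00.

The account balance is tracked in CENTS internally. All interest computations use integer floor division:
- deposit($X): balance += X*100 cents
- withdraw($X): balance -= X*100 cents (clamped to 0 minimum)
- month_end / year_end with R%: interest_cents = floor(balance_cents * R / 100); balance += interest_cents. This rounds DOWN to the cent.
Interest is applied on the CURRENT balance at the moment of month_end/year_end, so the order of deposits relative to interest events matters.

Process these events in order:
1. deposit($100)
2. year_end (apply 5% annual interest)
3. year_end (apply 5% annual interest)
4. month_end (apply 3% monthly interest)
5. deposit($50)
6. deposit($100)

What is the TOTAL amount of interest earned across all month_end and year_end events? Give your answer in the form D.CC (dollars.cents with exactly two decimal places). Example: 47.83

Answer: 284.70

Derivation:
After 1 (deposit($100)): balance=$2100.00 total_interest=$0.00
After 2 (year_end (apply 5% annual interest)): balance=$2205.00 total_interest=$105.00
After 3 (year_end (apply 5% annual interest)): balance=$2315.25 total_interest=$215.25
After 4 (month_end (apply 3% monthly interest)): balance=$2384.70 total_interest=$284.70
After 5 (deposit($50)): balance=$2434.70 total_interest=$284.70
After 6 (deposit($100)): balance=$2534.70 total_interest=$284.70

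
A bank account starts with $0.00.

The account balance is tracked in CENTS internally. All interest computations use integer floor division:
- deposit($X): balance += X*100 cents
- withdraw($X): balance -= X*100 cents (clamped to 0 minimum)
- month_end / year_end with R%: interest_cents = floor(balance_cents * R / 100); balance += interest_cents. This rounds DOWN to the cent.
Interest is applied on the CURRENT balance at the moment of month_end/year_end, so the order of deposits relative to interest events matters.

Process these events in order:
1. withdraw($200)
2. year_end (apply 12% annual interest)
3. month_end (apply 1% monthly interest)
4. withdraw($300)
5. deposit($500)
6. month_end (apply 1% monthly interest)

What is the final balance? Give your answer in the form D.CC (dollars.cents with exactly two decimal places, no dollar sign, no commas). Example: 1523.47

After 1 (withdraw($200)): balance=$0.00 total_interest=$0.00
After 2 (year_end (apply 12% annual interest)): balance=$0.00 total_interest=$0.00
After 3 (month_end (apply 1% monthly interest)): balance=$0.00 total_interest=$0.00
After 4 (withdraw($300)): balance=$0.00 total_interest=$0.00
After 5 (deposit($500)): balance=$500.00 total_interest=$0.00
After 6 (month_end (apply 1% monthly interest)): balance=$505.00 total_interest=$5.00

Answer: 505.00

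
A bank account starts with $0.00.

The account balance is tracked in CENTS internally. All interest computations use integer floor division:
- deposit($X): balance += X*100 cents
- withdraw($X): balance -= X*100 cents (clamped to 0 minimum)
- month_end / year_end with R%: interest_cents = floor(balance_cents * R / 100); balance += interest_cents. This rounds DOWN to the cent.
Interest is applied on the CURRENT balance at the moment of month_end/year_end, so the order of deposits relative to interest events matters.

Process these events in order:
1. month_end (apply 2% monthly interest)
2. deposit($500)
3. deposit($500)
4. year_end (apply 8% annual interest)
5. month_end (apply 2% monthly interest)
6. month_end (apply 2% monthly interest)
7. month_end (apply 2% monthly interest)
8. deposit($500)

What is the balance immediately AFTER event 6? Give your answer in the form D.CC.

Answer: 1123.63

Derivation:
After 1 (month_end (apply 2% monthly interest)): balance=$0.00 total_interest=$0.00
After 2 (deposit($500)): balance=$500.00 total_interest=$0.00
After 3 (deposit($500)): balance=$1000.00 total_interest=$0.00
After 4 (year_end (apply 8% annual interest)): balance=$1080.00 total_interest=$80.00
After 5 (month_end (apply 2% monthly interest)): balance=$1101.60 total_interest=$101.60
After 6 (month_end (apply 2% monthly interest)): balance=$1123.63 total_interest=$123.63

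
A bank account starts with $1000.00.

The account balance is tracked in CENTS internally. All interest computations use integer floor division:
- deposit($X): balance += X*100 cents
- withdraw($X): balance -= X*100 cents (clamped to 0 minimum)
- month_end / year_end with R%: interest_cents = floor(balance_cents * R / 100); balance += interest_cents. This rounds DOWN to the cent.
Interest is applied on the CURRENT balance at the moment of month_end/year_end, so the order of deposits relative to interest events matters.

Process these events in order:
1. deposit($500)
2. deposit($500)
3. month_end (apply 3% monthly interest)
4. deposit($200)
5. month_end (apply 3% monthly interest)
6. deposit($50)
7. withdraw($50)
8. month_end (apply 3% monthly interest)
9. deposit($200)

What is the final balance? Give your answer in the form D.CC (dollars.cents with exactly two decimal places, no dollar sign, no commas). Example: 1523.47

Answer: 2597.63

Derivation:
After 1 (deposit($500)): balance=$1500.00 total_interest=$0.00
After 2 (deposit($500)): balance=$2000.00 total_interest=$0.00
After 3 (month_end (apply 3% monthly interest)): balance=$2060.00 total_interest=$60.00
After 4 (deposit($200)): balance=$2260.00 total_interest=$60.00
After 5 (month_end (apply 3% monthly interest)): balance=$2327.80 total_interest=$127.80
After 6 (deposit($50)): balance=$2377.80 total_interest=$127.80
After 7 (withdraw($50)): balance=$2327.80 total_interest=$127.80
After 8 (month_end (apply 3% monthly interest)): balance=$2397.63 total_interest=$197.63
After 9 (deposit($200)): balance=$2597.63 total_interest=$197.63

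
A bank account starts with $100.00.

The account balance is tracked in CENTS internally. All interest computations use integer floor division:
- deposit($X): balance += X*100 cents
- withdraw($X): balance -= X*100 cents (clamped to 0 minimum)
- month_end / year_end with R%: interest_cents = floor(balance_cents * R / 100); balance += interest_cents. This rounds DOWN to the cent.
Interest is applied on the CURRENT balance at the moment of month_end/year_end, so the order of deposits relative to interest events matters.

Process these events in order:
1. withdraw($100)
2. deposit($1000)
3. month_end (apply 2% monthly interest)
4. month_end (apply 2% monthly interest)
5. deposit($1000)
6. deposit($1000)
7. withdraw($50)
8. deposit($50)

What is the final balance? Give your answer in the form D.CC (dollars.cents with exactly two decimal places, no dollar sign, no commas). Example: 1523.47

Answer: 3040.40

Derivation:
After 1 (withdraw($100)): balance=$0.00 total_interest=$0.00
After 2 (deposit($1000)): balance=$1000.00 total_interest=$0.00
After 3 (month_end (apply 2% monthly interest)): balance=$1020.00 total_interest=$20.00
After 4 (month_end (apply 2% monthly interest)): balance=$1040.40 total_interest=$40.40
After 5 (deposit($1000)): balance=$2040.40 total_interest=$40.40
After 6 (deposit($1000)): balance=$3040.40 total_interest=$40.40
After 7 (withdraw($50)): balance=$2990.40 total_interest=$40.40
After 8 (deposit($50)): balance=$3040.40 total_interest=$40.40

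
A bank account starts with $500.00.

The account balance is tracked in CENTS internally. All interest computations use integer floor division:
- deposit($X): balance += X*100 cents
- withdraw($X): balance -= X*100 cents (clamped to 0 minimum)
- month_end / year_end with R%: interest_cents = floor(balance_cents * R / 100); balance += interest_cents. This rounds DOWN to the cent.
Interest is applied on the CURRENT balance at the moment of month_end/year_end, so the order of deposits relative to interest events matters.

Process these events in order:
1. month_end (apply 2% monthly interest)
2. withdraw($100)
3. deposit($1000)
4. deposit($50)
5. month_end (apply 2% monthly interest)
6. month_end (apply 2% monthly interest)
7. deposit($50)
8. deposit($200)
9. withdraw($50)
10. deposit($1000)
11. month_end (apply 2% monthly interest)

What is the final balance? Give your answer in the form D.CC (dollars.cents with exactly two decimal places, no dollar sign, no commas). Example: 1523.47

Answer: 2773.35

Derivation:
After 1 (month_end (apply 2% monthly interest)): balance=$510.00 total_interest=$10.00
After 2 (withdraw($100)): balance=$410.00 total_interest=$10.00
After 3 (deposit($1000)): balance=$1410.00 total_interest=$10.00
After 4 (deposit($50)): balance=$1460.00 total_interest=$10.00
After 5 (month_end (apply 2% monthly interest)): balance=$1489.20 total_interest=$39.20
After 6 (month_end (apply 2% monthly interest)): balance=$1518.98 total_interest=$68.98
After 7 (deposit($50)): balance=$1568.98 total_interest=$68.98
After 8 (deposit($200)): balance=$1768.98 total_interest=$68.98
After 9 (withdraw($50)): balance=$1718.98 total_interest=$68.98
After 10 (deposit($1000)): balance=$2718.98 total_interest=$68.98
After 11 (month_end (apply 2% monthly interest)): balance=$2773.35 total_interest=$123.35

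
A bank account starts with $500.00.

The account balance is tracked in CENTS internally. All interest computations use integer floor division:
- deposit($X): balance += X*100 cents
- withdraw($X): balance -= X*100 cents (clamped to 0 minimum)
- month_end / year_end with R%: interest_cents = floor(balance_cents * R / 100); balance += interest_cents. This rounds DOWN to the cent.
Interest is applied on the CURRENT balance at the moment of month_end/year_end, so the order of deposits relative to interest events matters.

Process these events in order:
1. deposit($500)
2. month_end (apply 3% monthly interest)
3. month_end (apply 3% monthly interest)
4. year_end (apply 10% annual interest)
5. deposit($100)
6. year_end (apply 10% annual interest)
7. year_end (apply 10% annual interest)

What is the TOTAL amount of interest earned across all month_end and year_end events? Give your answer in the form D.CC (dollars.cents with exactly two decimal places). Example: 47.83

After 1 (deposit($500)): balance=$1000.00 total_interest=$0.00
After 2 (month_end (apply 3% monthly interest)): balance=$1030.00 total_interest=$30.00
After 3 (month_end (apply 3% monthly interest)): balance=$1060.90 total_interest=$60.90
After 4 (year_end (apply 10% annual interest)): balance=$1166.99 total_interest=$166.99
After 5 (deposit($100)): balance=$1266.99 total_interest=$166.99
After 6 (year_end (apply 10% annual interest)): balance=$1393.68 total_interest=$293.68
After 7 (year_end (apply 10% annual interest)): balance=$1533.04 total_interest=$433.04

Answer: 433.04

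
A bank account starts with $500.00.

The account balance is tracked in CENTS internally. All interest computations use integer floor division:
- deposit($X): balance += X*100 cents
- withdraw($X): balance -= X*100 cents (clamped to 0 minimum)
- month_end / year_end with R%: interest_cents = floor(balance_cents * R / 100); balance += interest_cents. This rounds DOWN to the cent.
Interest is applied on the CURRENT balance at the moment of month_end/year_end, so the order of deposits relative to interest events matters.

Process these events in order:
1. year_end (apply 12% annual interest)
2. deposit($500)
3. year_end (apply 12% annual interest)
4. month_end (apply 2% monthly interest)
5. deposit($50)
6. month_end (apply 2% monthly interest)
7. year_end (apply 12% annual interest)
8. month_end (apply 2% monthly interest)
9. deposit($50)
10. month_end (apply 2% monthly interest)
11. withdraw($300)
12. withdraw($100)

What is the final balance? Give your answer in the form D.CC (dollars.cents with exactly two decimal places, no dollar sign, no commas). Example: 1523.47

Answer: 1149.66

Derivation:
After 1 (year_end (apply 12% annual interest)): balance=$560.00 total_interest=$60.00
After 2 (deposit($500)): balance=$1060.00 total_interest=$60.00
After 3 (year_end (apply 12% annual interest)): balance=$1187.20 total_interest=$187.20
After 4 (month_end (apply 2% monthly interest)): balance=$1210.94 total_interest=$210.94
After 5 (deposit($50)): balance=$1260.94 total_interest=$210.94
After 6 (month_end (apply 2% monthly interest)): balance=$1286.15 total_interest=$236.15
After 7 (year_end (apply 12% annual interest)): balance=$1440.48 total_interest=$390.48
After 8 (month_end (apply 2% monthly interest)): balance=$1469.28 total_interest=$419.28
After 9 (deposit($50)): balance=$1519.28 total_interest=$419.28
After 10 (month_end (apply 2% monthly interest)): balance=$1549.66 total_interest=$449.66
After 11 (withdraw($300)): balance=$1249.66 total_interest=$449.66
After 12 (withdraw($100)): balance=$1149.66 total_interest=$449.66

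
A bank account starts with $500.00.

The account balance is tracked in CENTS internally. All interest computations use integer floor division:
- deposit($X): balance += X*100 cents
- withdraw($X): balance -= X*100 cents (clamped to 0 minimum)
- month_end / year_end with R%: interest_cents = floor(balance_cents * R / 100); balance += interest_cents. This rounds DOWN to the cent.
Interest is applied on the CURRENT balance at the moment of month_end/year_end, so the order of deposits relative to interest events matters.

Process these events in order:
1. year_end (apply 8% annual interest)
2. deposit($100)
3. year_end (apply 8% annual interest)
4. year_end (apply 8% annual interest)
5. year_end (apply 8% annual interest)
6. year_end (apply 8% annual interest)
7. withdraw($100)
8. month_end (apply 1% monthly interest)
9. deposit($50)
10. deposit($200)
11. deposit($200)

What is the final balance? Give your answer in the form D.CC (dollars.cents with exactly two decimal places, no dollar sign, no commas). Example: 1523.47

After 1 (year_end (apply 8% annual interest)): balance=$540.00 total_interest=$40.00
After 2 (deposit($100)): balance=$640.00 total_interest=$40.00
After 3 (year_end (apply 8% annual interest)): balance=$691.20 total_interest=$91.20
After 4 (year_end (apply 8% annual interest)): balance=$746.49 total_interest=$146.49
After 5 (year_end (apply 8% annual interest)): balance=$806.20 total_interest=$206.20
After 6 (year_end (apply 8% annual interest)): balance=$870.69 total_interest=$270.69
After 7 (withdraw($100)): balance=$770.69 total_interest=$270.69
After 8 (month_end (apply 1% monthly interest)): balance=$778.39 total_interest=$278.39
After 9 (deposit($50)): balance=$828.39 total_interest=$278.39
After 10 (deposit($200)): balance=$1028.39 total_interest=$278.39
After 11 (deposit($200)): balance=$1228.39 total_interest=$278.39

Answer: 1228.39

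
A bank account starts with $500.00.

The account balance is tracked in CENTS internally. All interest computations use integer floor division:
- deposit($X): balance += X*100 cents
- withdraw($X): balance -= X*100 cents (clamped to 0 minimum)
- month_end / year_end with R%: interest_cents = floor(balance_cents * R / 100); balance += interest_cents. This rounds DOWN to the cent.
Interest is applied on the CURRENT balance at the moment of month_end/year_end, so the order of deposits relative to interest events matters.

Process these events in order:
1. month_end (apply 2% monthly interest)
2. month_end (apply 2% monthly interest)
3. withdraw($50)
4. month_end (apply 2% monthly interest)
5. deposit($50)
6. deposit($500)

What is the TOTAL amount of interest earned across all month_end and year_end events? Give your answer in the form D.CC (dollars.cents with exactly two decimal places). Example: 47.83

After 1 (month_end (apply 2% monthly interest)): balance=$510.00 total_interest=$10.00
After 2 (month_end (apply 2% monthly interest)): balance=$520.20 total_interest=$20.20
After 3 (withdraw($50)): balance=$470.20 total_interest=$20.20
After 4 (month_end (apply 2% monthly interest)): balance=$479.60 total_interest=$29.60
After 5 (deposit($50)): balance=$529.60 total_interest=$29.60
After 6 (deposit($500)): balance=$1029.60 total_interest=$29.60

Answer: 29.60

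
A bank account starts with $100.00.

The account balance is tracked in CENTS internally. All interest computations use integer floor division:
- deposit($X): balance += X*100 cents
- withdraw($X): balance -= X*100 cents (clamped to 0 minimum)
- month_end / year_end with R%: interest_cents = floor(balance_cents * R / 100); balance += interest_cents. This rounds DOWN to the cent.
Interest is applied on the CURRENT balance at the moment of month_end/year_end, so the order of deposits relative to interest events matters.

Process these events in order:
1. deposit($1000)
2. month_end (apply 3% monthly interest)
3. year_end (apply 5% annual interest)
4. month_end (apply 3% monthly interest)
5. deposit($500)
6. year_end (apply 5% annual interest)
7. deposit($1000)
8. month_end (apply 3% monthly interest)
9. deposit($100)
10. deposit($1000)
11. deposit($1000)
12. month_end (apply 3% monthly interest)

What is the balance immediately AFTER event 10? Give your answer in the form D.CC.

Answer: 3995.93

Derivation:
After 1 (deposit($1000)): balance=$1100.00 total_interest=$0.00
After 2 (month_end (apply 3% monthly interest)): balance=$1133.00 total_interest=$33.00
After 3 (year_end (apply 5% annual interest)): balance=$1189.65 total_interest=$89.65
After 4 (month_end (apply 3% monthly interest)): balance=$1225.33 total_interest=$125.33
After 5 (deposit($500)): balance=$1725.33 total_interest=$125.33
After 6 (year_end (apply 5% annual interest)): balance=$1811.59 total_interest=$211.59
After 7 (deposit($1000)): balance=$2811.59 total_interest=$211.59
After 8 (month_end (apply 3% monthly interest)): balance=$2895.93 total_interest=$295.93
After 9 (deposit($100)): balance=$2995.93 total_interest=$295.93
After 10 (deposit($1000)): balance=$3995.93 total_interest=$295.93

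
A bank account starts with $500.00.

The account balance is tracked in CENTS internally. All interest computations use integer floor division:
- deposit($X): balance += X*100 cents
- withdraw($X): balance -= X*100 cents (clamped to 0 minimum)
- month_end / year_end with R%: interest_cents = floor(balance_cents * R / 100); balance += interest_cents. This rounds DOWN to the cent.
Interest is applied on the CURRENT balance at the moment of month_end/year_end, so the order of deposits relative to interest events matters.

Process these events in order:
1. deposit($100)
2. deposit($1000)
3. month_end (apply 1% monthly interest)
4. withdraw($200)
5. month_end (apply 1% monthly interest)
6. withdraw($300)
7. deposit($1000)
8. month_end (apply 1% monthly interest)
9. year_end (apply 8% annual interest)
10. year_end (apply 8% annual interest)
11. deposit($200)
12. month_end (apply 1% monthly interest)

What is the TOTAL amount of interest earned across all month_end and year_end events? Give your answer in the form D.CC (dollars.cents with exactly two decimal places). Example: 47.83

After 1 (deposit($100)): balance=$600.00 total_interest=$0.00
After 2 (deposit($1000)): balance=$1600.00 total_interest=$0.00
After 3 (month_end (apply 1% monthly interest)): balance=$1616.00 total_interest=$16.00
After 4 (withdraw($200)): balance=$1416.00 total_interest=$16.00
After 5 (month_end (apply 1% monthly interest)): balance=$1430.16 total_interest=$30.16
After 6 (withdraw($300)): balance=$1130.16 total_interest=$30.16
After 7 (deposit($1000)): balance=$2130.16 total_interest=$30.16
After 8 (month_end (apply 1% monthly interest)): balance=$2151.46 total_interest=$51.46
After 9 (year_end (apply 8% annual interest)): balance=$2323.57 total_interest=$223.57
After 10 (year_end (apply 8% annual interest)): balance=$2509.45 total_interest=$409.45
After 11 (deposit($200)): balance=$2709.45 total_interest=$409.45
After 12 (month_end (apply 1% monthly interest)): balance=$2736.54 total_interest=$436.54

Answer: 436.54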